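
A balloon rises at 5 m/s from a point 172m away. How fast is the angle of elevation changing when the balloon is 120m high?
0.019553 rad/s

tan(θ) = y/172
sec²(θ) · dθ/dt = (1/172) · dy/dt
dθ/dt = cos²(θ)/172 · 5 = 172/(172² + 120²) · 5
dθ/dt = 0.019553 rad/s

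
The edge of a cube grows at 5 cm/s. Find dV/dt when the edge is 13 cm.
2535 cm³/s

V = s³
dV/dt = 3s² · ds/dt = 3·13²·5 = 2535 cm³/s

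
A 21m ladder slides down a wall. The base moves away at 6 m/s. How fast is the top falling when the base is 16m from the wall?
96√185/185 ≈ 7.058 m/s

x² + y² = 21²
2x·dx/dt + 2y·dy/dt = 0
dy/dt = -x/y · dx/dt = -16/√185 · 6 = -96√185/185 m/s
The top is descending at 96√185/185 ≈ 7.058 m/s.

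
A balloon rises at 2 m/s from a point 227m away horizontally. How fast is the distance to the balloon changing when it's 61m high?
61√2210/5525 ≈ 0.519 m/s

z² = 227² + y²
z = √(227² + 61²) = 5√2210
dz/dt = y/z · dy/dt = 61/(5√2210) · 2 = 61√2210/5525 ≈ 0.519 m/s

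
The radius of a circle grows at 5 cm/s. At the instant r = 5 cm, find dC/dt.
10π cm/s

C = 2πr
dC/dt = 2π · dr/dt = 2π · 5 = 10π cm/s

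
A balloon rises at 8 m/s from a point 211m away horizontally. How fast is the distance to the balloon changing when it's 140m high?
1120√64121/64121 ≈ 4.423 m/s

z² = 211² + y²
z = √(211² + 140²) = √64121
dz/dt = y/z · dy/dt = 140/√64121 · 8 = 1120√64121/64121 ≈ 4.423 m/s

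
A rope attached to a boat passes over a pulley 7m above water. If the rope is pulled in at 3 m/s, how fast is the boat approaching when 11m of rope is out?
11√2/4 ≈ 3.889 m/s

rope² = x² + 7²
x = √(11² - 7²) = 6√2
dx/dt = (rope/x) · d(rope)/dt = (11/(6√2)) · (-3) = -11√2/4 m/s
The boat approaches at 11√2/4 ≈ 3.889 m/s.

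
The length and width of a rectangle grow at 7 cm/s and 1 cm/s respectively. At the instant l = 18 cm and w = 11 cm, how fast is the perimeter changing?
16 cm/s

P = 2(l + w)
dP/dt = 2(dl/dt + dw/dt) = 2(7 + 1) = 16 cm/s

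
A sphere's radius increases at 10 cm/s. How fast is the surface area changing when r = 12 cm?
960π cm²/s

S = 4πr²
dS/dt = dS/dr · dr/dt = 8πr · 10
At r = 12: dS/dt = 960π cm²/s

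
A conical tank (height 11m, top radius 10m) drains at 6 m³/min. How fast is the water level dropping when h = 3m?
121/(150π) ≈ 0.2568 m/min

r/h = 10/11, so r = (10/11)h
V = (1/3)πr²h = (1/3)π((10/11)h)²h = (100/363)πh³
dV/dh = (100/121)πh²
dh/dt = (dV/dt)/(dV/dh) = -6/((100/121)π·3²) = -121/(150π) m/min
The level is dropping at 121/(150π) ≈ 0.2568 m/min.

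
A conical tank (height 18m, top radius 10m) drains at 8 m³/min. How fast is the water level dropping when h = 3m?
72/(25π) ≈ 0.9167 m/min

r/h = 10/18, so r = (5/9)h
V = (1/3)πr²h = (1/3)π((5/9)h)²h = (25/243)πh³
dV/dh = (25/81)πh²
dh/dt = (dV/dt)/(dV/dh) = -8/((25/81)π·3²) = -72/(25π) m/min
The level is dropping at 72/(25π) ≈ 0.9167 m/min.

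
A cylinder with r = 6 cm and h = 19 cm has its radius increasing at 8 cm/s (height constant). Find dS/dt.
496π cm²/s

S = 2πrh + 2πr² (lateral + bases)
dS/dt = (2πh + 4πr)·dr/dt = (2π·19 + 4π·6)·8
= 496π cm²/s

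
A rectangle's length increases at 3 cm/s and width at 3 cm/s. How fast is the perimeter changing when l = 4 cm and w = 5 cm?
12 cm/s

P = 2(l + w)
dP/dt = 2(dl/dt + dw/dt) = 2(3 + 3) = 12 cm/s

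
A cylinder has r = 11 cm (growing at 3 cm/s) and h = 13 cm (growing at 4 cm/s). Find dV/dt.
1342π cm³/s

V = πr²h
dV/dt = 2πrh·dr/dt + πr²·dh/dt
= 2π(11)(13)(3) + π(11)²(4)
= 1342π cm³/s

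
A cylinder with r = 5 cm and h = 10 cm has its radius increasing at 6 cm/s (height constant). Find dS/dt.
240π cm²/s

S = 2πrh + 2πr² (lateral + bases)
dS/dt = (2πh + 4πr)·dr/dt = (2π·10 + 4π·5)·6
= 240π cm²/s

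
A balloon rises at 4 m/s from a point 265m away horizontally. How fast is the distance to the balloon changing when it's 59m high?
118√73706/36853 ≈ 0.8693 m/s

z² = 265² + y²
z = √(265² + 59²) = √73706
dz/dt = y/z · dy/dt = 59/√73706 · 4 = 118√73706/36853 ≈ 0.8693 m/s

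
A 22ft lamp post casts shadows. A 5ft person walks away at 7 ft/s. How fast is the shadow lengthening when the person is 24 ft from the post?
35/17 ft/s

By similar triangles: 22/(x+s) = 5/s
Solving: s = 5x/17
ds/dt = 5/17 · dx/dt = 5/17 · 7 = 35/17 ft/s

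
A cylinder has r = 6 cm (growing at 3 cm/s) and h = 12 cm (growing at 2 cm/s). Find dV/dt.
504π cm³/s

V = πr²h
dV/dt = 2πrh·dr/dt + πr²·dh/dt
= 2π(6)(12)(3) + π(6)²(2)
= 504π cm³/s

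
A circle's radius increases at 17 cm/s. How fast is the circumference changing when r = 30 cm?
34π cm/s

C = 2πr
dC/dt = 2π · dr/dt = 2π · 17 = 34π cm/s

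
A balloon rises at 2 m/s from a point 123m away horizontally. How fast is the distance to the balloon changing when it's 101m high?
101√25330/12665 ≈ 1.269 m/s

z² = 123² + y²
z = √(123² + 101²) = √25330
dz/dt = y/z · dy/dt = 101/√25330 · 2 = 101√25330/12665 ≈ 1.269 m/s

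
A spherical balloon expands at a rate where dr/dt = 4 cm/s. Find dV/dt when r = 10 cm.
1600π cm³/s

V = (4/3)πr³
dV/dt = dV/dr · dr/dt = 4πr² · 4
At r = 10: dV/dt = 1600π cm³/s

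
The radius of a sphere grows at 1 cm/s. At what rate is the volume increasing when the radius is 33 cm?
4356π cm³/s

V = (4/3)πr³
dV/dt = dV/dr · dr/dt = 4πr² · 1
At r = 33: dV/dt = 4356π cm³/s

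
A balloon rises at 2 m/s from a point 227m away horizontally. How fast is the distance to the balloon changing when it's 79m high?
79√57770/28885 ≈ 0.6574 m/s

z² = 227² + y²
z = √(227² + 79²) = √57770
dz/dt = y/z · dy/dt = 79/√57770 · 2 = 79√57770/28885 ≈ 0.6574 m/s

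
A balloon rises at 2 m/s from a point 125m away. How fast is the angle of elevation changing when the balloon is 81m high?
0.011268 rad/s

tan(θ) = y/125
sec²(θ) · dθ/dt = (1/125) · dy/dt
dθ/dt = cos²(θ)/125 · 2 = 125/(125² + 81²) · 2
dθ/dt = 0.011268 rad/s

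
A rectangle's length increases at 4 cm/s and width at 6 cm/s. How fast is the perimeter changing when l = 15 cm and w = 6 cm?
20 cm/s

P = 2(l + w)
dP/dt = 2(dl/dt + dw/dt) = 2(4 + 6) = 20 cm/s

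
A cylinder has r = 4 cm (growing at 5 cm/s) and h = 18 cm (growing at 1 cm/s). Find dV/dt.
736π cm³/s

V = πr²h
dV/dt = 2πrh·dr/dt + πr²·dh/dt
= 2π(4)(18)(5) + π(4)²(1)
= 736π cm³/s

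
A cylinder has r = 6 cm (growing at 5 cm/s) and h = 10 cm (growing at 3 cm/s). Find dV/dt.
708π cm³/s

V = πr²h
dV/dt = 2πrh·dr/dt + πr²·dh/dt
= 2π(6)(10)(5) + π(6)²(3)
= 708π cm³/s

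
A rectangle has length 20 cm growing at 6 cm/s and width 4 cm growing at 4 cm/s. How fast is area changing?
104 cm²/s

A = lw
dA/dt = w·dl/dt + l·dw/dt = 4·6 + 20·4 = 104 cm²/s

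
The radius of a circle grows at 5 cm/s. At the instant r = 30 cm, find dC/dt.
10π cm/s

C = 2πr
dC/dt = 2π · dr/dt = 2π · 5 = 10π cm/s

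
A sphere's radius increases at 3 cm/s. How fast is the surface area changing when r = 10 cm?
240π cm²/s

S = 4πr²
dS/dt = dS/dr · dr/dt = 8πr · 3
At r = 10: dS/dt = 240π cm²/s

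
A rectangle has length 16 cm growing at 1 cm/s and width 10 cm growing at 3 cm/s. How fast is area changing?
58 cm²/s

A = lw
dA/dt = w·dl/dt + l·dw/dt = 10·1 + 16·3 = 58 cm²/s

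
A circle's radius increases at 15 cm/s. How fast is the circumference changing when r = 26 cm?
30π cm/s

C = 2πr
dC/dt = 2π · dr/dt = 2π · 15 = 30π cm/s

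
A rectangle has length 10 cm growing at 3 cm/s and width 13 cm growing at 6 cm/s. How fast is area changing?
99 cm²/s

A = lw
dA/dt = w·dl/dt + l·dw/dt = 13·3 + 10·6 = 99 cm²/s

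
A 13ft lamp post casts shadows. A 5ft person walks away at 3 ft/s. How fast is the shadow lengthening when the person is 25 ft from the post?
15/8 ft/s

By similar triangles: 13/(x+s) = 5/s
Solving: s = 5x/8
ds/dt = 5/8 · dx/dt = 5/8 · 3 = 15/8 ft/s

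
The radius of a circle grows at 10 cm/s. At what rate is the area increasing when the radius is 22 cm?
440π cm²/s

A = πr²
dA/dt = 2πr · dr/dt = 2π(22)(10) = 440π cm²/s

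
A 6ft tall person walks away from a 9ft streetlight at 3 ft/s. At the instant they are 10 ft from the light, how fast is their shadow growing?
6 ft/s

By similar triangles: 9/(x+s) = 6/s
Solving: s = 6x/3
ds/dt = 6/3 · dx/dt = 2 · 3 = 6 ft/s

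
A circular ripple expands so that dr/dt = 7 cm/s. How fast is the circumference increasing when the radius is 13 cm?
14π cm/s

C = 2πr
dC/dt = 2π · dr/dt = 2π · 7 = 14π cm/s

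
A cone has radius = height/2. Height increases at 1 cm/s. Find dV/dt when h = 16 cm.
64π cm³/s

V = (1/3)π(h/2)²h = πh³/12
dV/dt = πh²/4 · 1
At h = 16: dV/dt = 64π cm³/s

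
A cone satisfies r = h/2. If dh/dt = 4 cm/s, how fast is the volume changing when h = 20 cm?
400π cm³/s

V = (1/3)π(h/2)²h = πh³/12
dV/dt = πh²/4 · 4
At h = 20: dV/dt = 400π cm³/s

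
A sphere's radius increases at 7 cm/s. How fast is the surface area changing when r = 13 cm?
728π cm²/s

S = 4πr²
dS/dt = dS/dr · dr/dt = 8πr · 7
At r = 13: dS/dt = 728π cm²/s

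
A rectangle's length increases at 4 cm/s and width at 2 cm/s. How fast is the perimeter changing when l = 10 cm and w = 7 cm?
12 cm/s

P = 2(l + w)
dP/dt = 2(dl/dt + dw/dt) = 2(4 + 2) = 12 cm/s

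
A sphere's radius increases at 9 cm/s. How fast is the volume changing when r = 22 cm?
17424π cm³/s

V = (4/3)πr³
dV/dt = dV/dr · dr/dt = 4πr² · 9
At r = 22: dV/dt = 17424π cm³/s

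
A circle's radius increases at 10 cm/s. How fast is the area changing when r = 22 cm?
440π cm²/s

A = πr²
dA/dt = 2πr · dr/dt = 2π(22)(10) = 440π cm²/s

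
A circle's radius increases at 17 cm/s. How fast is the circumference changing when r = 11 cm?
34π cm/s

C = 2πr
dC/dt = 2π · dr/dt = 2π · 17 = 34π cm/s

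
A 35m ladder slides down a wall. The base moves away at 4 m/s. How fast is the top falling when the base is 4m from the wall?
16√1209/1209 ≈ 0.4602 m/s

x² + y² = 35²
2x·dx/dt + 2y·dy/dt = 0
dy/dt = -x/y · dx/dt = -4/√1209 · 4 = -16√1209/1209 m/s
The top is descending at 16√1209/1209 ≈ 0.4602 m/s.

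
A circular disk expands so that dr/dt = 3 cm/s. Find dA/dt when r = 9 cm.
54π cm²/s

A = πr²
dA/dt = 2πr · dr/dt = 2π(9)(3) = 54π cm²/s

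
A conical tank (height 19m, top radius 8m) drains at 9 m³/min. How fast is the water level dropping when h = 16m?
3249/(16384π) ≈ 0.06312 m/min

r/h = 8/19, so r = (8/19)h
V = (1/3)πr²h = (1/3)π((8/19)h)²h = (64/1083)πh³
dV/dh = (64/361)πh²
dh/dt = (dV/dt)/(dV/dh) = -9/((64/361)π·16²) = -3249/(16384π) m/min
The level is dropping at 3249/(16384π) ≈ 0.06312 m/min.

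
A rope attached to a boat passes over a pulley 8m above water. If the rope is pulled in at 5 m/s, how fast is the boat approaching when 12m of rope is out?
3√5 ≈ 6.708 m/s

rope² = x² + 8²
x = √(12² - 8²) = 4√5
dx/dt = (rope/x) · d(rope)/dt = (12/(4√5)) · (-5) = -3√5 m/s
The boat approaches at 3√5 ≈ 6.708 m/s.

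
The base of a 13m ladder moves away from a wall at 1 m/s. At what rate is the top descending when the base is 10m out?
10√69/69 ≈ 1.204 m/s

x² + y² = 13²
2x·dx/dt + 2y·dy/dt = 0
dy/dt = -x/y · dx/dt = -10/√69 · 1 = -10√69/69 m/s
The top is descending at 10√69/69 ≈ 1.204 m/s.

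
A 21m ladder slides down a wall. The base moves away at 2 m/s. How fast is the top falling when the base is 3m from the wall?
√3/6 ≈ 0.2887 m/s

x² + y² = 21²
2x·dx/dt + 2y·dy/dt = 0
dy/dt = -x/y · dx/dt = -3/(12√3) · 2 = -√3/6 m/s
The top is descending at √3/6 ≈ 0.2887 m/s.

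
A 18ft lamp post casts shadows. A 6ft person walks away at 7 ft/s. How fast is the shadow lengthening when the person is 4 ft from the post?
7/2 ft/s

By similar triangles: 18/(x+s) = 6/s
Solving: s = 6x/12
ds/dt = 6/12 · dx/dt = 1/2 · 7 = 7/2 ft/s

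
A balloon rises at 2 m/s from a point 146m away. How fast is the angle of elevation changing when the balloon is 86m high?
0.01017 rad/s

tan(θ) = y/146
sec²(θ) · dθ/dt = (1/146) · dy/dt
dθ/dt = cos²(θ)/146 · 2 = 146/(146² + 86²) · 2
dθ/dt = 0.01017 rad/s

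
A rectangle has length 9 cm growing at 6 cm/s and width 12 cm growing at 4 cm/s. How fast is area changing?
108 cm²/s

A = lw
dA/dt = w·dl/dt + l·dw/dt = 12·6 + 9·4 = 108 cm²/s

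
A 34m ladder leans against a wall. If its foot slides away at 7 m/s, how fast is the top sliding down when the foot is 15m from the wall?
15√19/19 ≈ 3.441 m/s

x² + y² = 34²
2x·dx/dt + 2y·dy/dt = 0
dy/dt = -x/y · dx/dt = -15/(7√19) · 7 = -15√19/19 m/s
The top is descending at 15√19/19 ≈ 3.441 m/s.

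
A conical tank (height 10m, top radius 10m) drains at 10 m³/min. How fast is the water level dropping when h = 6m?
5/(18π) ≈ 0.08842 m/min

r/h = 10/10, so r = h
V = (1/3)πr²h = (1/3)π(h)²h = (1/3)πh³
dV/dh = πh²
dh/dt = (dV/dt)/(dV/dh) = -10/(π·6²) = -5/(18π) m/min
The level is dropping at 5/(18π) ≈ 0.08842 m/min.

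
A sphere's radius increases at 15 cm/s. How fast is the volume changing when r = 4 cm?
960π cm³/s

V = (4/3)πr³
dV/dt = dV/dr · dr/dt = 4πr² · 15
At r = 4: dV/dt = 960π cm³/s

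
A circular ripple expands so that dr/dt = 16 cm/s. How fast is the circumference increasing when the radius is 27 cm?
32π cm/s

C = 2πr
dC/dt = 2π · dr/dt = 2π · 16 = 32π cm/s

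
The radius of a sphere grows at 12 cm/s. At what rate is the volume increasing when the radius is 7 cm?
2352π cm³/s

V = (4/3)πr³
dV/dt = dV/dr · dr/dt = 4πr² · 12
At r = 7: dV/dt = 2352π cm³/s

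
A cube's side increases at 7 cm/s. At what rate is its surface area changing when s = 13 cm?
1092 cm²/s

A = 6s²
dA/dt = 12s · ds/dt = 12·13·7 = 1092 cm²/s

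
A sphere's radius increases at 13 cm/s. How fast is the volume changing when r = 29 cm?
43732π cm³/s

V = (4/3)πr³
dV/dt = dV/dr · dr/dt = 4πr² · 13
At r = 29: dV/dt = 43732π cm³/s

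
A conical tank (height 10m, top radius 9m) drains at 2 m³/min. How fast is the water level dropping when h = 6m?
50/(729π) ≈ 0.02183 m/min

r/h = 9/10, so r = (9/10)h
V = (1/3)πr²h = (1/3)π((9/10)h)²h = (27/100)πh³
dV/dh = (81/100)πh²
dh/dt = (dV/dt)/(dV/dh) = -2/((81/100)π·6²) = -50/(729π) m/min
The level is dropping at 50/(729π) ≈ 0.02183 m/min.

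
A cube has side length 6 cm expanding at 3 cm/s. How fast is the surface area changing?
216 cm²/s

A = 6s²
dA/dt = 12s · ds/dt = 12·6·3 = 216 cm²/s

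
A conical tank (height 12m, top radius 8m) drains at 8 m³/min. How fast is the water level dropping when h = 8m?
9/(32π) ≈ 0.08952 m/min

r/h = 8/12, so r = (2/3)h
V = (1/3)πr²h = (1/3)π((2/3)h)²h = (4/27)πh³
dV/dh = (4/9)πh²
dh/dt = (dV/dt)/(dV/dh) = -8/((4/9)π·8²) = -9/(32π) m/min
The level is dropping at 9/(32π) ≈ 0.08952 m/min.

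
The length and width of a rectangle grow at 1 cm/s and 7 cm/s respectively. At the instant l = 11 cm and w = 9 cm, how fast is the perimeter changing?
16 cm/s

P = 2(l + w)
dP/dt = 2(dl/dt + dw/dt) = 2(1 + 7) = 16 cm/s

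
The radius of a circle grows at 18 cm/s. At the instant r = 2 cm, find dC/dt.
36π cm/s

C = 2πr
dC/dt = 2π · dr/dt = 2π · 18 = 36π cm/s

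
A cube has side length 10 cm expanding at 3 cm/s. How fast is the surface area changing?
360 cm²/s

A = 6s²
dA/dt = 12s · ds/dt = 12·10·3 = 360 cm²/s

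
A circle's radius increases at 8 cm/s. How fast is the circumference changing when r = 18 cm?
16π cm/s

C = 2πr
dC/dt = 2π · dr/dt = 2π · 8 = 16π cm/s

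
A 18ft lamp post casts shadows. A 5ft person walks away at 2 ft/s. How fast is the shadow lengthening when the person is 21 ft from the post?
10/13 ft/s

By similar triangles: 18/(x+s) = 5/s
Solving: s = 5x/13
ds/dt = 5/13 · dx/dt = 5/13 · 2 = 10/13 ft/s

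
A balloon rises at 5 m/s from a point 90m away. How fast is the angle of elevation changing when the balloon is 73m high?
0.03351 rad/s

tan(θ) = y/90
sec²(θ) · dθ/dt = (1/90) · dy/dt
dθ/dt = cos²(θ)/90 · 5 = 90/(90² + 73²) · 5
dθ/dt = 0.03351 rad/s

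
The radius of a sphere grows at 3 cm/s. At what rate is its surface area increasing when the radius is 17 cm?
408π cm²/s

S = 4πr²
dS/dt = dS/dr · dr/dt = 8πr · 3
At r = 17: dS/dt = 408π cm²/s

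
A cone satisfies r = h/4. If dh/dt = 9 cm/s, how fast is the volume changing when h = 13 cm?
1521π/16 cm³/s

V = (1/3)π(h/4)²h = πh³/48
dV/dt = πh²/16 · 9
At h = 13: dV/dt = 1521π/16 cm³/s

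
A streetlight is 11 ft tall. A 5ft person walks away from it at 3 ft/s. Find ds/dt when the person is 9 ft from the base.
5/2 ft/s

By similar triangles: 11/(x+s) = 5/s
Solving: s = 5x/6
ds/dt = 5/6 · dx/dt = 5/6 · 3 = 5/2 ft/s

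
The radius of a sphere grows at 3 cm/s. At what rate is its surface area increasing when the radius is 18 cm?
432π cm²/s

S = 4πr²
dS/dt = dS/dr · dr/dt = 8πr · 3
At r = 18: dS/dt = 432π cm²/s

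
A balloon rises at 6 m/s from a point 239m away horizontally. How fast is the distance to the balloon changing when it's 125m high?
375√72746/36373 ≈ 2.781 m/s

z² = 239² + y²
z = √(239² + 125²) = √72746
dz/dt = y/z · dy/dt = 125/√72746 · 6 = 375√72746/36373 ≈ 2.781 m/s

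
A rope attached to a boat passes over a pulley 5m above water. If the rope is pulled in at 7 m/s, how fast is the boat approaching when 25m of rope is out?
35√6/12 ≈ 7.144 m/s

rope² = x² + 5²
x = √(25² - 5²) = 10√6
dx/dt = (rope/x) · d(rope)/dt = (25/(10√6)) · (-7) = -35√6/12 m/s
The boat approaches at 35√6/12 ≈ 7.144 m/s.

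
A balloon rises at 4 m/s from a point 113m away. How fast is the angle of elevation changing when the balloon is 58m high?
0.028017 rad/s

tan(θ) = y/113
sec²(θ) · dθ/dt = (1/113) · dy/dt
dθ/dt = cos²(θ)/113 · 4 = 113/(113² + 58²) · 4
dθ/dt = 0.028017 rad/s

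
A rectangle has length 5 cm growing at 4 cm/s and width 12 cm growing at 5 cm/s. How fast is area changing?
73 cm²/s

A = lw
dA/dt = w·dl/dt + l·dw/dt = 12·4 + 5·5 = 73 cm²/s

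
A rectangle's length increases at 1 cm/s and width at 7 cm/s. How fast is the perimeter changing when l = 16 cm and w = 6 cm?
16 cm/s

P = 2(l + w)
dP/dt = 2(dl/dt + dw/dt) = 2(1 + 7) = 16 cm/s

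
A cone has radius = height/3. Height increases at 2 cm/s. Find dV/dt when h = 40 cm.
3200π/9 cm³/s

V = (1/3)π(h/3)²h = πh³/27
dV/dt = πh²/9 · 2
At h = 40: dV/dt = 3200π/9 cm³/s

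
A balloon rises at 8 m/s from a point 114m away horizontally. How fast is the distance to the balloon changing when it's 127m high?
1016√1165/5825 ≈ 5.953 m/s

z² = 114² + y²
z = √(114² + 127²) = 5√1165
dz/dt = y/z · dy/dt = 127/(5√1165) · 8 = 1016√1165/5825 ≈ 5.953 m/s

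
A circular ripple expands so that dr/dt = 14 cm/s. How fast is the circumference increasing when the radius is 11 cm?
28π cm/s

C = 2πr
dC/dt = 2π · dr/dt = 2π · 14 = 28π cm/s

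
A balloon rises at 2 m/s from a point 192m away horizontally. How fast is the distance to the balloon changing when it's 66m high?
22√1145/1145 ≈ 0.6502 m/s

z² = 192² + y²
z = √(192² + 66²) = 6√1145
dz/dt = y/z · dy/dt = 66/(6√1145) · 2 = 22√1145/1145 ≈ 0.6502 m/s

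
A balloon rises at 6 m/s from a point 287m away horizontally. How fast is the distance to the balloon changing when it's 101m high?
303√92570/46285 ≈ 1.992 m/s

z² = 287² + y²
z = √(287² + 101²) = √92570
dz/dt = y/z · dy/dt = 101/√92570 · 6 = 303√92570/46285 ≈ 1.992 m/s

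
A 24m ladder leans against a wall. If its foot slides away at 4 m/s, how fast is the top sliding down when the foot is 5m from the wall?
20√551/551 ≈ 0.852 m/s

x² + y² = 24²
2x·dx/dt + 2y·dy/dt = 0
dy/dt = -x/y · dx/dt = -5/√551 · 4 = -20√551/551 m/s
The top is descending at 20√551/551 ≈ 0.852 m/s.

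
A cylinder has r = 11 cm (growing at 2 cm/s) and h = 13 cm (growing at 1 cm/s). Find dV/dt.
693π cm³/s

V = πr²h
dV/dt = 2πrh·dr/dt + πr²·dh/dt
= 2π(11)(13)(2) + π(11)²(1)
= 693π cm³/s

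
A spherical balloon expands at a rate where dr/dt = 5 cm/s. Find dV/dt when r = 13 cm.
3380π cm³/s

V = (4/3)πr³
dV/dt = dV/dr · dr/dt = 4πr² · 5
At r = 13: dV/dt = 3380π cm³/s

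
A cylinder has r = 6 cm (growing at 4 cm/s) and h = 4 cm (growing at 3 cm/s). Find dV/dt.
300π cm³/s

V = πr²h
dV/dt = 2πrh·dr/dt + πr²·dh/dt
= 2π(6)(4)(4) + π(6)²(3)
= 300π cm³/s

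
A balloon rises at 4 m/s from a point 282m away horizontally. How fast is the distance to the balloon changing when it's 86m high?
86√21730/10865 ≈ 1.167 m/s

z² = 282² + y²
z = √(282² + 86²) = 2√21730
dz/dt = y/z · dy/dt = 86/(2√21730) · 4 = 86√21730/10865 ≈ 1.167 m/s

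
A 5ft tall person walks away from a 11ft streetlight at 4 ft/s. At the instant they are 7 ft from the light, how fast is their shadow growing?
10/3 ft/s

By similar triangles: 11/(x+s) = 5/s
Solving: s = 5x/6
ds/dt = 5/6 · dx/dt = 5/6 · 4 = 10/3 ft/s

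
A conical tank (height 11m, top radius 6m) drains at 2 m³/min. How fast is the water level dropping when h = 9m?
121/(1458π) ≈ 0.02642 m/min

r/h = 6/11, so r = (6/11)h
V = (1/3)πr²h = (1/3)π((6/11)h)²h = (12/121)πh³
dV/dh = (36/121)πh²
dh/dt = (dV/dt)/(dV/dh) = -2/((36/121)π·9²) = -121/(1458π) m/min
The level is dropping at 121/(1458π) ≈ 0.02642 m/min.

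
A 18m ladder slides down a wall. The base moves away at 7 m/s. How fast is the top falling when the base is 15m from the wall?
35√11/11 ≈ 10.55 m/s

x² + y² = 18²
2x·dx/dt + 2y·dy/dt = 0
dy/dt = -x/y · dx/dt = -15/(3√11) · 7 = -35√11/11 m/s
The top is descending at 35√11/11 ≈ 10.55 m/s.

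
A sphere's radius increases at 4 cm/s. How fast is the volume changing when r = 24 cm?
9216π cm³/s

V = (4/3)πr³
dV/dt = dV/dr · dr/dt = 4πr² · 4
At r = 24: dV/dt = 9216π cm³/s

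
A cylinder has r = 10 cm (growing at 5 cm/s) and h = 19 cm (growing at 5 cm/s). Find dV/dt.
2400π cm³/s

V = πr²h
dV/dt = 2πrh·dr/dt + πr²·dh/dt
= 2π(10)(19)(5) + π(10)²(5)
= 2400π cm³/s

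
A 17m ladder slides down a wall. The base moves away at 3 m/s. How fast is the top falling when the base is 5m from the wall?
5√66/44 ≈ 0.9232 m/s

x² + y² = 17²
2x·dx/dt + 2y·dy/dt = 0
dy/dt = -x/y · dx/dt = -5/(2√66) · 3 = -5√66/44 m/s
The top is descending at 5√66/44 ≈ 0.9232 m/s.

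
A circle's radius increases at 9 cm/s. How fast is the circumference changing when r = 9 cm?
18π cm/s

C = 2πr
dC/dt = 2π · dr/dt = 2π · 9 = 18π cm/s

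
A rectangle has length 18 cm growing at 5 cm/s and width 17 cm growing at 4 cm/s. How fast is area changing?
157 cm²/s

A = lw
dA/dt = w·dl/dt + l·dw/dt = 17·5 + 18·4 = 157 cm²/s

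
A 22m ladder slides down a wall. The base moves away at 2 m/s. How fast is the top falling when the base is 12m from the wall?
12√85/85 ≈ 1.302 m/s

x² + y² = 22²
2x·dx/dt + 2y·dy/dt = 0
dy/dt = -x/y · dx/dt = -12/(2√85) · 2 = -12√85/85 m/s
The top is descending at 12√85/85 ≈ 1.302 m/s.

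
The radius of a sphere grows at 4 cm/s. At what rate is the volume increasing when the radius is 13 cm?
2704π cm³/s

V = (4/3)πr³
dV/dt = dV/dr · dr/dt = 4πr² · 4
At r = 13: dV/dt = 2704π cm³/s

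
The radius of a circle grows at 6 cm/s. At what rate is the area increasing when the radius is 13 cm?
156π cm²/s

A = πr²
dA/dt = 2πr · dr/dt = 2π(13)(6) = 156π cm²/s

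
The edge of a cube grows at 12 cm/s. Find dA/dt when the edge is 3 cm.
432 cm²/s

A = 6s²
dA/dt = 12s · ds/dt = 12·3·12 = 432 cm²/s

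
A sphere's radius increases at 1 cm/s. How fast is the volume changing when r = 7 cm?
196π cm³/s

V = (4/3)πr³
dV/dt = dV/dr · dr/dt = 4πr² · 1
At r = 7: dV/dt = 196π cm³/s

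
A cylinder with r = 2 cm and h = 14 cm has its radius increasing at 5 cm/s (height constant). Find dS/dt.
180π cm²/s

S = 2πrh + 2πr² (lateral + bases)
dS/dt = (2πh + 4πr)·dr/dt = (2π·14 + 4π·2)·5
= 180π cm²/s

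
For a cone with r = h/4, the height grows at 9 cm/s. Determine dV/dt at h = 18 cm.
729π/4 cm³/s

V = (1/3)π(h/4)²h = πh³/48
dV/dt = πh²/16 · 9
At h = 18: dV/dt = 729π/4 cm³/s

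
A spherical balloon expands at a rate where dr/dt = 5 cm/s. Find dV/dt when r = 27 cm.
14580π cm³/s

V = (4/3)πr³
dV/dt = dV/dr · dr/dt = 4πr² · 5
At r = 27: dV/dt = 14580π cm³/s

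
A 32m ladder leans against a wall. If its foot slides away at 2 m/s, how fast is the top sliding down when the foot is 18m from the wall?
18√7/35 ≈ 1.361 m/s

x² + y² = 32²
2x·dx/dt + 2y·dy/dt = 0
dy/dt = -x/y · dx/dt = -18/(10√7) · 2 = -18√7/35 m/s
The top is descending at 18√7/35 ≈ 1.361 m/s.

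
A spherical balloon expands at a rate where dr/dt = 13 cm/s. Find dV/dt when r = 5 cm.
1300π cm³/s

V = (4/3)πr³
dV/dt = dV/dr · dr/dt = 4πr² · 13
At r = 5: dV/dt = 1300π cm³/s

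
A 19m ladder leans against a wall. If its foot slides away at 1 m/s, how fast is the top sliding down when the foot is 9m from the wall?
9√70/140 ≈ 0.5379 m/s

x² + y² = 19²
2x·dx/dt + 2y·dy/dt = 0
dy/dt = -x/y · dx/dt = -9/(2√70) · 1 = -9√70/140 m/s
The top is descending at 9√70/140 ≈ 0.5379 m/s.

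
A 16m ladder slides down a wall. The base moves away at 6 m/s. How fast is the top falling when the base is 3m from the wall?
18√247/247 ≈ 1.145 m/s

x² + y² = 16²
2x·dx/dt + 2y·dy/dt = 0
dy/dt = -x/y · dx/dt = -3/√247 · 6 = -18√247/247 m/s
The top is descending at 18√247/247 ≈ 1.145 m/s.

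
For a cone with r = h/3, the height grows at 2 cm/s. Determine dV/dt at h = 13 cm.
338π/9 cm³/s

V = (1/3)π(h/3)²h = πh³/27
dV/dt = πh²/9 · 2
At h = 13: dV/dt = 338π/9 cm³/s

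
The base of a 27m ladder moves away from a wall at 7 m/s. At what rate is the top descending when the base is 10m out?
70√629/629 ≈ 2.791 m/s

x² + y² = 27²
2x·dx/dt + 2y·dy/dt = 0
dy/dt = -x/y · dx/dt = -10/√629 · 7 = -70√629/629 m/s
The top is descending at 70√629/629 ≈ 2.791 m/s.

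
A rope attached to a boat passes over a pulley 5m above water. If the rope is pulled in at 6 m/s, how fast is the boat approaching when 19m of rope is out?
19√21/14 ≈ 6.219 m/s

rope² = x² + 5²
x = √(19² - 5²) = 4√21
dx/dt = (rope/x) · d(rope)/dt = (19/(4√21)) · (-6) = -19√21/14 m/s
The boat approaches at 19√21/14 ≈ 6.219 m/s.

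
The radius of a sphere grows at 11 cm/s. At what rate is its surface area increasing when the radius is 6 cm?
528π cm²/s

S = 4πr²
dS/dt = dS/dr · dr/dt = 8πr · 11
At r = 6: dS/dt = 528π cm²/s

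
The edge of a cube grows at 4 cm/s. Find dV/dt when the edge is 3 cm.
108 cm³/s

V = s³
dV/dt = 3s² · ds/dt = 3·3²·4 = 108 cm³/s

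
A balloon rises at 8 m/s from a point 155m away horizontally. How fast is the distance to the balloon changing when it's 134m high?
1072√41981/41981 ≈ 5.232 m/s

z² = 155² + y²
z = √(155² + 134²) = √41981
dz/dt = y/z · dy/dt = 134/√41981 · 8 = 1072√41981/41981 ≈ 5.232 m/s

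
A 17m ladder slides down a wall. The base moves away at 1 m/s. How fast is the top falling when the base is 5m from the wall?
5√66/132 ≈ 0.3077 m/s

x² + y² = 17²
2x·dx/dt + 2y·dy/dt = 0
dy/dt = -x/y · dx/dt = -5/(2√66) · 1 = -5√66/132 m/s
The top is descending at 5√66/132 ≈ 0.3077 m/s.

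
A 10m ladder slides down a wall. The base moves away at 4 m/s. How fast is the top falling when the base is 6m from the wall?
3 m/s

x² + y² = 10²
2x·dx/dt + 2y·dy/dt = 0
dy/dt = -x/y · dx/dt = -6/8 · 4 = -3 m/s
The top is descending at 3 m/s.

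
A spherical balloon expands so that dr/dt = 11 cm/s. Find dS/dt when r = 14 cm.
1232π cm²/s

S = 4πr²
dS/dt = dS/dr · dr/dt = 8πr · 11
At r = 14: dS/dt = 1232π cm²/s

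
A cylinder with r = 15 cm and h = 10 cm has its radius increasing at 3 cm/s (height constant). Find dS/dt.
240π cm²/s

S = 2πrh + 2πr² (lateral + bases)
dS/dt = (2πh + 4πr)·dr/dt = (2π·10 + 4π·15)·3
= 240π cm²/s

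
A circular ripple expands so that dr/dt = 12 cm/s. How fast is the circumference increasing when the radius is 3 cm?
24π cm/s

C = 2πr
dC/dt = 2π · dr/dt = 2π · 12 = 24π cm/s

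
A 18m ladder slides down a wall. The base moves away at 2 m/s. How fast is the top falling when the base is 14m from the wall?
7√2/4 ≈ 2.475 m/s

x² + y² = 18²
2x·dx/dt + 2y·dy/dt = 0
dy/dt = -x/y · dx/dt = -14/(8√2) · 2 = -7√2/4 m/s
The top is descending at 7√2/4 ≈ 2.475 m/s.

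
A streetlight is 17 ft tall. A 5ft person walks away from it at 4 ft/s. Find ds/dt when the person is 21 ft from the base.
5/3 ft/s

By similar triangles: 17/(x+s) = 5/s
Solving: s = 5x/12
ds/dt = 5/12 · dx/dt = 5/12 · 4 = 5/3 ft/s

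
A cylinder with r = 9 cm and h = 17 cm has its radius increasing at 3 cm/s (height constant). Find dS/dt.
210π cm²/s

S = 2πrh + 2πr² (lateral + bases)
dS/dt = (2πh + 4πr)·dr/dt = (2π·17 + 4π·9)·3
= 210π cm²/s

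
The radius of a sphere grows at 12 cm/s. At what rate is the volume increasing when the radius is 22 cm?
23232π cm³/s

V = (4/3)πr³
dV/dt = dV/dr · dr/dt = 4πr² · 12
At r = 22: dV/dt = 23232π cm³/s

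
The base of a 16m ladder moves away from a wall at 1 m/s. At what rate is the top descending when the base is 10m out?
5√39/39 ≈ 0.8006 m/s

x² + y² = 16²
2x·dx/dt + 2y·dy/dt = 0
dy/dt = -x/y · dx/dt = -10/(2√39) · 1 = -5√39/39 m/s
The top is descending at 5√39/39 ≈ 0.8006 m/s.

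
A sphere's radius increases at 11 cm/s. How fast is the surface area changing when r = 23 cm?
2024π cm²/s

S = 4πr²
dS/dt = dS/dr · dr/dt = 8πr · 11
At r = 23: dS/dt = 2024π cm²/s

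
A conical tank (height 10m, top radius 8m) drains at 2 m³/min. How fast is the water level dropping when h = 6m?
25/(288π) ≈ 0.02763 m/min

r/h = 8/10, so r = (4/5)h
V = (1/3)πr²h = (1/3)π((4/5)h)²h = (16/75)πh³
dV/dh = (16/25)πh²
dh/dt = (dV/dt)/(dV/dh) = -2/((16/25)π·6²) = -25/(288π) m/min
The level is dropping at 25/(288π) ≈ 0.02763 m/min.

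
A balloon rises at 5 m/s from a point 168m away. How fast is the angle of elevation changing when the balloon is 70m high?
0.025359 rad/s

tan(θ) = y/168
sec²(θ) · dθ/dt = (1/168) · dy/dt
dθ/dt = cos²(θ)/168 · 5 = 168/(168² + 70²) · 5
dθ/dt = 0.025359 rad/s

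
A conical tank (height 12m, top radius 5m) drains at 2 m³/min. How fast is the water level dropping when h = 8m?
9/(50π) ≈ 0.0573 m/min

r/h = 5/12, so r = (5/12)h
V = (1/3)πr²h = (1/3)π((5/12)h)²h = (25/432)πh³
dV/dh = (25/144)πh²
dh/dt = (dV/dt)/(dV/dh) = -2/((25/144)π·8²) = -9/(50π) m/min
The level is dropping at 9/(50π) ≈ 0.0573 m/min.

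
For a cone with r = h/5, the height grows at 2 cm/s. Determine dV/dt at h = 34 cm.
2312π/25 cm³/s

V = (1/3)π(h/5)²h = πh³/75
dV/dt = πh²/25 · 2
At h = 34: dV/dt = 2312π/25 cm³/s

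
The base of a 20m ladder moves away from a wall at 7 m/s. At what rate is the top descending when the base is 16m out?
28/3 ≈ 9.333 m/s

x² + y² = 20²
2x·dx/dt + 2y·dy/dt = 0
dy/dt = -x/y · dx/dt = -16/12 · 7 = -28/3 m/s
The top is descending at 28/3 ≈ 9.333 m/s.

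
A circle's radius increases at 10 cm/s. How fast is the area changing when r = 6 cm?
120π cm²/s

A = πr²
dA/dt = 2πr · dr/dt = 2π(6)(10) = 120π cm²/s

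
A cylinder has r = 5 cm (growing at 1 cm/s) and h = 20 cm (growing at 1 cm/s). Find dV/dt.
225π cm³/s

V = πr²h
dV/dt = 2πrh·dr/dt + πr²·dh/dt
= 2π(5)(20)(1) + π(5)²(1)
= 225π cm³/s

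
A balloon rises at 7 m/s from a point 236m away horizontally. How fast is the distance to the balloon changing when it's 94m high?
329√16133/16133 ≈ 2.59 m/s

z² = 236² + y²
z = √(236² + 94²) = 2√16133
dz/dt = y/z · dy/dt = 94/(2√16133) · 7 = 329√16133/16133 ≈ 2.59 m/s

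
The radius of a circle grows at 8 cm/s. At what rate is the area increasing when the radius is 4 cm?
64π cm²/s

A = πr²
dA/dt = 2πr · dr/dt = 2π(4)(8) = 64π cm²/s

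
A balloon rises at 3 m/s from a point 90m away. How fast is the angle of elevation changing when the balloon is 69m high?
0.020994 rad/s

tan(θ) = y/90
sec²(θ) · dθ/dt = (1/90) · dy/dt
dθ/dt = cos²(θ)/90 · 3 = 90/(90² + 69²) · 3
dθ/dt = 0.020994 rad/s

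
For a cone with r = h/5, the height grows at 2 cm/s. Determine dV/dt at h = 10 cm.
8π cm³/s

V = (1/3)π(h/5)²h = πh³/75
dV/dt = πh²/25 · 2
At h = 10: dV/dt = 8π cm³/s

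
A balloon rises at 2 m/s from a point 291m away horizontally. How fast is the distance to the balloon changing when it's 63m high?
21√394/985 ≈ 0.4232 m/s

z² = 291² + y²
z = √(291² + 63²) = 15√394
dz/dt = y/z · dy/dt = 63/(15√394) · 2 = 21√394/985 ≈ 0.4232 m/s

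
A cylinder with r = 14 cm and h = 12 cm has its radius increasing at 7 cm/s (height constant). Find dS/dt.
560π cm²/s

S = 2πrh + 2πr² (lateral + bases)
dS/dt = (2πh + 4πr)·dr/dt = (2π·12 + 4π·14)·7
= 560π cm²/s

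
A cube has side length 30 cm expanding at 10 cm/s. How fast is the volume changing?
27000 cm³/s

V = s³
dV/dt = 3s² · ds/dt = 3·30²·10 = 27000 cm³/s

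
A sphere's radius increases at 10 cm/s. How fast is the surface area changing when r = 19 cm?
1520π cm²/s

S = 4πr²
dS/dt = dS/dr · dr/dt = 8πr · 10
At r = 19: dS/dt = 1520π cm²/s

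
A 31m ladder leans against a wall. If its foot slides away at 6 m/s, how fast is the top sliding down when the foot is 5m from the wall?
5√26/26 ≈ 0.9806 m/s

x² + y² = 31²
2x·dx/dt + 2y·dy/dt = 0
dy/dt = -x/y · dx/dt = -5/(6√26) · 6 = -5√26/26 m/s
The top is descending at 5√26/26 ≈ 0.9806 m/s.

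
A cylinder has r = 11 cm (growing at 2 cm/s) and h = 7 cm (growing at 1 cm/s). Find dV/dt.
429π cm³/s

V = πr²h
dV/dt = 2πrh·dr/dt + πr²·dh/dt
= 2π(11)(7)(2) + π(11)²(1)
= 429π cm³/s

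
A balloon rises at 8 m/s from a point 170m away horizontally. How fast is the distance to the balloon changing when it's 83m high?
664√35789/35789 ≈ 3.51 m/s

z² = 170² + y²
z = √(170² + 83²) = √35789
dz/dt = y/z · dy/dt = 83/√35789 · 8 = 664√35789/35789 ≈ 3.51 m/s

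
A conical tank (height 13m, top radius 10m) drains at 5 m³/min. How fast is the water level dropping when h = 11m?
169/(2420π) ≈ 0.02223 m/min

r/h = 10/13, so r = (10/13)h
V = (1/3)πr²h = (1/3)π((10/13)h)²h = (100/507)πh³
dV/dh = (100/169)πh²
dh/dt = (dV/dt)/(dV/dh) = -5/((100/169)π·11²) = -169/(2420π) m/min
The level is dropping at 169/(2420π) ≈ 0.02223 m/min.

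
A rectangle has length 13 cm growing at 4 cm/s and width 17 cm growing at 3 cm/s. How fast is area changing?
107 cm²/s

A = lw
dA/dt = w·dl/dt + l·dw/dt = 17·4 + 13·3 = 107 cm²/s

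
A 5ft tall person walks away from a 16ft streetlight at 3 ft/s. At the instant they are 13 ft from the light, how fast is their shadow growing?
15/11 ft/s

By similar triangles: 16/(x+s) = 5/s
Solving: s = 5x/11
ds/dt = 5/11 · dx/dt = 5/11 · 3 = 15/11 ft/s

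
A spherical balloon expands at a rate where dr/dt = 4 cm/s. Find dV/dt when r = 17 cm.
4624π cm³/s

V = (4/3)πr³
dV/dt = dV/dr · dr/dt = 4πr² · 4
At r = 17: dV/dt = 4624π cm³/s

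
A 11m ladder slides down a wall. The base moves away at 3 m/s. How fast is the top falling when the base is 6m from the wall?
18√85/85 ≈ 1.952 m/s

x² + y² = 11²
2x·dx/dt + 2y·dy/dt = 0
dy/dt = -x/y · dx/dt = -6/√85 · 3 = -18√85/85 m/s
The top is descending at 18√85/85 ≈ 1.952 m/s.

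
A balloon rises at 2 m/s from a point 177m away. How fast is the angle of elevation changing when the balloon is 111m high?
0.00811 rad/s

tan(θ) = y/177
sec²(θ) · dθ/dt = (1/177) · dy/dt
dθ/dt = cos²(θ)/177 · 2 = 177/(177² + 111²) · 2
dθ/dt = 0.00811 rad/s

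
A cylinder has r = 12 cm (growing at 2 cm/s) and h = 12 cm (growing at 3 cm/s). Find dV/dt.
1008π cm³/s

V = πr²h
dV/dt = 2πrh·dr/dt + πr²·dh/dt
= 2π(12)(12)(2) + π(12)²(3)
= 1008π cm³/s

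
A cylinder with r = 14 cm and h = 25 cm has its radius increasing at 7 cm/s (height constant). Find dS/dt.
742π cm²/s

S = 2πrh + 2πr² (lateral + bases)
dS/dt = (2πh + 4πr)·dr/dt = (2π·25 + 4π·14)·7
= 742π cm²/s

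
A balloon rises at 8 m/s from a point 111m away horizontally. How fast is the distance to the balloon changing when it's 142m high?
1136√32485/32485 ≈ 6.303 m/s

z² = 111² + y²
z = √(111² + 142²) = √32485
dz/dt = y/z · dy/dt = 142/√32485 · 8 = 1136√32485/32485 ≈ 6.303 m/s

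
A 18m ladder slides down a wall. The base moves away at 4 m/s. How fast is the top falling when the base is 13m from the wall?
52√155/155 ≈ 4.177 m/s

x² + y² = 18²
2x·dx/dt + 2y·dy/dt = 0
dy/dt = -x/y · dx/dt = -13/√155 · 4 = -52√155/155 m/s
The top is descending at 52√155/155 ≈ 4.177 m/s.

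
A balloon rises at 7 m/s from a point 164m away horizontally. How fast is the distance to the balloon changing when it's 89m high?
623√34817/34817 ≈ 3.339 m/s

z² = 164² + y²
z = √(164² + 89²) = √34817
dz/dt = y/z · dy/dt = 89/√34817 · 7 = 623√34817/34817 ≈ 3.339 m/s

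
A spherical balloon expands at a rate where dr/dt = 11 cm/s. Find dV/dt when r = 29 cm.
37004π cm³/s

V = (4/3)πr³
dV/dt = dV/dr · dr/dt = 4πr² · 11
At r = 29: dV/dt = 37004π cm³/s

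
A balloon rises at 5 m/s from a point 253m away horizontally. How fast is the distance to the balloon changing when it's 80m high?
400√70409/70409 ≈ 1.507 m/s

z² = 253² + y²
z = √(253² + 80²) = √70409
dz/dt = y/z · dy/dt = 80/√70409 · 5 = 400√70409/70409 ≈ 1.507 m/s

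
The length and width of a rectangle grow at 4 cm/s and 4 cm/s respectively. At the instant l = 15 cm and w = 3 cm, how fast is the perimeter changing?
16 cm/s

P = 2(l + w)
dP/dt = 2(dl/dt + dw/dt) = 2(4 + 4) = 16 cm/s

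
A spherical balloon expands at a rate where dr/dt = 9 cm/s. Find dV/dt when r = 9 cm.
2916π cm³/s

V = (4/3)πr³
dV/dt = dV/dr · dr/dt = 4πr² · 9
At r = 9: dV/dt = 2916π cm³/s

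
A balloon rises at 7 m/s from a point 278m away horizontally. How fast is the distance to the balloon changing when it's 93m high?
651√85933/85933 ≈ 2.221 m/s

z² = 278² + y²
z = √(278² + 93²) = √85933
dz/dt = y/z · dy/dt = 93/√85933 · 7 = 651√85933/85933 ≈ 2.221 m/s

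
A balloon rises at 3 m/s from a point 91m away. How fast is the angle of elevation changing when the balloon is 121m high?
0.01191 rad/s

tan(θ) = y/91
sec²(θ) · dθ/dt = (1/91) · dy/dt
dθ/dt = cos²(θ)/91 · 3 = 91/(91² + 121²) · 3
dθ/dt = 0.01191 rad/s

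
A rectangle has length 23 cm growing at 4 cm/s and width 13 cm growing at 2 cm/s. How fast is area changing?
98 cm²/s

A = lw
dA/dt = w·dl/dt + l·dw/dt = 13·4 + 23·2 = 98 cm²/s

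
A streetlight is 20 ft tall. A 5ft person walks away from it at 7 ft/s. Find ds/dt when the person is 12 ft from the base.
7/3 ft/s

By similar triangles: 20/(x+s) = 5/s
Solving: s = 5x/15
ds/dt = 5/15 · dx/dt = 1/3 · 7 = 7/3 ft/s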